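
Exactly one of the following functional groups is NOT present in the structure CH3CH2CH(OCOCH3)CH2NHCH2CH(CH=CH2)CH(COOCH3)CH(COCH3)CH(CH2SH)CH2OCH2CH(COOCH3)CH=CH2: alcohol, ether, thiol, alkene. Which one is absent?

alcohol

ether: present (CH2OCH2 — C–O–C with sp³ carbons on both sides and no adjacent C=O → ether).
thiol: present (CH(CH2SH) — pendant –CH2SH → thiol).
alkene: present (CH(CH=CH2) — pendant –CH=CH2: C=C double bond → alkene).
alcohol: no segment matches this pattern.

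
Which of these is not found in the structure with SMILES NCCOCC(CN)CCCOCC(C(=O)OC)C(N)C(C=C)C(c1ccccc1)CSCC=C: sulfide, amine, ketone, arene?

ketone

sulfide: present (CH2SCH2 — C–S–C linkage → sulfide (thioether)).
amine: present (H2NCH2 — –NH2 on an sp³ carbon with no adjacent C=O → amine).
arene: present (CH(C6H5) — pendant –C6H5: benzene ring → arene).
ketone: absent. In CH(COOCH3), the C=O is bonded to an –O–C group, which defines an ester, not a ketone.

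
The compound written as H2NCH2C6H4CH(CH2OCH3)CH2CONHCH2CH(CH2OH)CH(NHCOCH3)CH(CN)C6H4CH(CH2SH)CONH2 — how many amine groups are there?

1

–NH2 on an sp³ carbon with no adjacent C=O → amine.
para-disubstituted benzene ring → arene.
pendant –CH2OCH3: C–O–C linkage → ether.
–C(=O)–N– linkage → amide (the N is not an amine).
pendant –CH2OH on an sp³ backbone C → alcohol.
pendant –NHC(=O)CH3: N bonded to a carbonyl → amide (not amine).
pendant –C≡N: nitrile.
para-disubstituted benzene ring → arene.
pendant –CH2SH → thiol.
–C(=O)NH2: carbonyl C bonded to C and to N → amide (the N is not a separate amine).
Amine appears at: H2NCH2 → 1.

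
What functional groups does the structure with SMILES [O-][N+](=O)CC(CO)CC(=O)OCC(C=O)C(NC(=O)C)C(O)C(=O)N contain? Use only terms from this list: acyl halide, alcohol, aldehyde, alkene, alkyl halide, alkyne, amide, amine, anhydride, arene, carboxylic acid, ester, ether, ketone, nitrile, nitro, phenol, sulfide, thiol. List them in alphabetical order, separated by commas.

alcohol, aldehyde, amide, ester, nitro

–NO2 on carbon → nitro group.
pendant –CH2OH on an sp³ backbone C → alcohol.
–C(=O)–O–C with C on the carbonyl side → ester.
pendant –CHO: carbonyl C bonded to C and H → aldehyde.
pendant –NHC(=O)CH3: N bonded to a carbonyl → amide (not amine).
–OH on an sp³ carbon → alcohol (secondary).
–C(=O)NH2: carbonyl C bonded to C and to N → amide (the N is not a separate amine).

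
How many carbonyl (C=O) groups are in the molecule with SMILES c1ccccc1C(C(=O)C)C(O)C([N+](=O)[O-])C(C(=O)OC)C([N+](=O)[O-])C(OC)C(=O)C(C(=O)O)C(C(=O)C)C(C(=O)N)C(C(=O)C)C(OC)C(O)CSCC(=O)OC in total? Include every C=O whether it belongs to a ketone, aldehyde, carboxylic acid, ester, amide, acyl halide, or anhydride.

CH(COCH3): ketone, 1 C=O (running total 1).
CH(COOCH3): ester, 1 C=O (running total 2).
CO: ketone, 1 C=O (running total 3).
CH(COOH): carboxylic acid, 1 C=O (running total 4).
CH(COCH3): ketone, 1 C=O (running total 5).
CH(CONH2): amide, 1 C=O (running total 6).
CH(COCH3): ketone, 1 C=O (running total 7).
COOCH3: ester, 1 C=O (running total 8).

8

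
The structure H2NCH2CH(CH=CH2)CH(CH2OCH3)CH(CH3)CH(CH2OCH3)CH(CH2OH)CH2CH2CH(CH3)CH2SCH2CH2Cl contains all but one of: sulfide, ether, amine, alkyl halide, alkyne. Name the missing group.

sulfide: present (CH2SCH2 — C–S–C linkage → sulfide (thioether)).
alkyl halide: present (CH2Cl — halogen on an sp³ carbon → alkyl halide).
ether: present (CH(CH2OCH3) — pendant –CH2OCH3: C–O–C linkage → ether).
amine: present (H2NCH2 — –NH2 on an sp³ carbon with no adjacent C=O → amine).
alkyne: no segment matches this pattern.

alkyne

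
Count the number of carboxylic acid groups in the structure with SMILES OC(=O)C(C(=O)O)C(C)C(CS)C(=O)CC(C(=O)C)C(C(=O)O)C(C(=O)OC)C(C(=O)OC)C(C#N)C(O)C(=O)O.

4

–COOH: carbonyl C bonded to –OH and C → carboxylic acid (the –OH is not a separate alcohol).
pendant –COOH: carbonyl C bonded to C and –OH → carboxylic acid.
pendant –CH2SH → thiol.
–C(=O)– with carbon on both sides → ketone.
pendant –COCH3: carbonyl C bonded to two carbons → ketone.
pendant –COOH: carbonyl C bonded to C and –OH → carboxylic acid.
pendant –COOCH3: carbonyl C bonded to C and –OCH3 → ester.
pendant –COOCH3: carbonyl C bonded to C and –OCH3 → ester.
pendant –C≡N: nitrile.
–OH on an sp³ carbon → alcohol (secondary).
–COOH: carbonyl C bonded to –OH and C → carboxylic acid (the –OH is not a separate alcohol).
Carboxylic acid appears at: HOOC, CH(COOH), CH(COOH), COOH → 4.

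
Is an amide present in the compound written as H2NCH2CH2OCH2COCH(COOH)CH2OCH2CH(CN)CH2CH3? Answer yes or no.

no

Working along the chain:
  H2NCH2: –NH2 on an sp³ carbon with no adjacent C=O → amine.
  CH2OCH2: C–O–C with sp³ carbons on both sides and no adjacent C=O → ether.
  CO: –C(=O)– with carbon on both sides → ketone.
  CH(COOH): pendant –COOH: carbonyl C bonded to C and –OH → carboxylic acid.
  CH2OCH2: C–O–C with sp³ carbons on both sides and no adjacent C=O → ether.
  CH(CN): pendant –C≡N: nitrile.
The groups actually present are: amine, carboxylic acid, ether, ketone, nitrile.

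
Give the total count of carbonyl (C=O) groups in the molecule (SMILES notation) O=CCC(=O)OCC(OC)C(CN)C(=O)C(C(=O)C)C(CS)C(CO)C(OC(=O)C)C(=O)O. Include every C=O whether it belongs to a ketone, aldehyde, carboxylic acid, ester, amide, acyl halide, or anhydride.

6

OHC: aldehyde, 1 C=O (running total 1).
CH2COOCH2: ester, 1 C=O (running total 2).
CO: ketone, 1 C=O (running total 3).
CH(COCH3): ketone, 1 C=O (running total 4).
CH(OCOCH3): ester, 1 C=O (running total 5).
COOH: carboxylic acid, 1 C=O (running total 6).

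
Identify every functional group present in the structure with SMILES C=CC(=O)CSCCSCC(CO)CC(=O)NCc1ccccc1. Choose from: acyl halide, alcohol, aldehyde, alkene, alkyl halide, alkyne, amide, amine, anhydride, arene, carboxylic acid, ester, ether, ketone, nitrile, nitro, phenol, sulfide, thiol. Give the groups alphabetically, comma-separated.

Working along the chain:
  CH2=CH: C=C double bond → alkene.
  CO: –C(=O)– with carbon on both sides → ketone.
  CH2SCH2: C–S–C linkage → sulfide (thioether).
  CH2SCH2: C–S–C linkage → sulfide (thioether).
  CH(CH2OH): pendant –CH2OH on an sp³ backbone C → alcohol.
  CH2CONHCH2: –C(=O)–N– linkage → amide (the N is not an amine).
  C6H5: –C6H5 phenyl ring → arene.

alcohol, alkene, amide, arene, ketone, sulfide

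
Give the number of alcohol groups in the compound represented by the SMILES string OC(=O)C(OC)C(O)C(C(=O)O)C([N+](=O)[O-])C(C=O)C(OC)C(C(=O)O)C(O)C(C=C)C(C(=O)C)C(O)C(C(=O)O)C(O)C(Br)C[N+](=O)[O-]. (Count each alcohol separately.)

4

–COOH: carbonyl C bonded to –OH and C → carboxylic acid (the –OH is not a separate alcohol).
pendant –OCH3: C–O–C with sp³ C, no adjacent C=O → ether.
–OH on an sp³ carbon → alcohol (secondary).
pendant –COOH: carbonyl C bonded to C and –OH → carboxylic acid.
–NO2 on an sp³ carbon → nitro (the N=O is not a carbonyl).
pendant –CHO: carbonyl C bonded to C and H → aldehyde.
pendant –OCH3: C–O–C with sp³ C, no adjacent C=O → ether.
pendant –COOH: carbonyl C bonded to C and –OH → carboxylic acid.
–OH on an sp³ carbon → alcohol (secondary).
pendant –CH=CH2: C=C double bond → alkene.
pendant –COCH3: carbonyl C bonded to two carbons → ketone.
–OH on an sp³ carbon → alcohol (secondary).
pendant –COOH: carbonyl C bonded to C and –OH → carboxylic acid.
–OH on an sp³ carbon → alcohol (secondary).
halogen on an sp³ carbon → alkyl halide.
–NO2 on carbon → nitro group.
Alcohol appears at: CH(OH), CH(OH), CH(OH), CH(OH) → 4.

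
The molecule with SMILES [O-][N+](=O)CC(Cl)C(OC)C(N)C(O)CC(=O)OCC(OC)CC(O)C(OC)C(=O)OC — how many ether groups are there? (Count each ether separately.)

Reading the structure from left to right:
  O2NCH2: –NO2 on carbon → nitro group.
  CH(Cl): halogen on an sp³ carbon → alkyl halide.
  CH(OCH3): pendant –OCH3: C–O–C with sp³ C, no adjacent C=O → ether.
  CH(NH2): –NH2 on an sp³ carbon with no adjacent C=O → amine.
  CH(OH): –OH on an sp³ carbon → alcohol (secondary).
  CH2COOCH2: –C(=O)–O–C with C on the carbonyl side → ester.
  CH(OCH3): pendant –OCH3: C–O–C with sp³ C, no adjacent C=O → ether.
  CH(OH): –OH on an sp³ carbon → alcohol (secondary).
  CH(OCH3): pendant –OCH3: C–O–C with sp³ C, no adjacent C=O → ether.
  COOCH3: –C(=O)OCH3: carbonyl C bonded to C and to –OCH3 → ester (not ketone + ether).
Ether appears at: CH(OCH3), CH(OCH3), CH(OCH3) → 3.

3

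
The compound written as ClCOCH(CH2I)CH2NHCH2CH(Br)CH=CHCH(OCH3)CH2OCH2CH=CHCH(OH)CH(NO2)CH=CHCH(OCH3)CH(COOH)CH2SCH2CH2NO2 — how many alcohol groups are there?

–C(=O)Cl: carbonyl C bonded to C and to a halogen → acyl halide (not alkyl halide).
pendant –CH2X: halogen on sp³ carbon → alkyl halide.
C–N–C with sp³ carbons and no adjacent C=O → amine (secondary).
halogen on an sp³ carbon → alkyl halide.
C=C double bond → alkene.
pendant –OCH3: C–O–C with sp³ C, no adjacent C=O → ether.
C–O–C with sp³ carbons on both sides and no adjacent C=O → ether.
C=C double bond → alkene.
–OH on an sp³ carbon → alcohol (secondary).
–NO2 on an sp³ carbon → nitro (the N=O is not a carbonyl).
C=C double bond → alkene.
pendant –OCH3: C–O–C with sp³ C, no adjacent C=O → ether.
pendant –COOH: carbonyl C bonded to C and –OH → carboxylic acid.
C–S–C linkage → sulfide (thioether).
–NO2 on carbon → nitro group.
Alcohol appears at: CH(OH) → 1.

1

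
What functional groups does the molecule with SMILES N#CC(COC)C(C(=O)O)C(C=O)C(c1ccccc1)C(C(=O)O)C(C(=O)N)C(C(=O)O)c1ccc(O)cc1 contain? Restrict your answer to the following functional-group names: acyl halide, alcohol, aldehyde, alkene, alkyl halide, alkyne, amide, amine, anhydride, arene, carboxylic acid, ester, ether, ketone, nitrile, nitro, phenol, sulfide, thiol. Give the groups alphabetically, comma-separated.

aldehyde, amide, arene, carboxylic acid, ether, nitrile, phenol

Working along the chain:
  N≡C: N≡C–: carbon triple-bonded to nitrogen → nitrile.
  CH(CH2OCH3): pendant –CH2OCH3: C–O–C linkage → ether.
  CH(COOH): pendant –COOH: carbonyl C bonded to C and –OH → carboxylic acid.
  CH(CHO): pendant –CHO: carbonyl C bonded to C and H → aldehyde.
  CH(C6H5): pendant –C6H5: benzene ring → arene.
  CH(COOH): pendant –COOH: carbonyl C bonded to C and –OH → carboxylic acid.
  CH(CONH2): pendant –CONH2: carbonyl C bonded to C and N → amide.
  CH(COOH): pendant –COOH: carbonyl C bonded to C and –OH → carboxylic acid.
  C6H4OH: –OH attached directly to an aromatic ring → phenol (not alcohol); the ring itself is an arene.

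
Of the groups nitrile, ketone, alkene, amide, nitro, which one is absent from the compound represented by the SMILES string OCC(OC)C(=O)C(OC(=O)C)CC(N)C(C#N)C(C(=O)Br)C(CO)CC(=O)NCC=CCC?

ketone: present (CO — –C(=O)– with carbon on both sides → ketone).
alkene: present (CH=CH — C=C double bond → alkene).
nitrile: present (CH(CN) — pendant –C≡N: nitrile).
amide: present (CH2CONHCH2 — –C(=O)–N– linkage → amide (the N is not an amine)).
nitro: no segment matches this pattern.

nitro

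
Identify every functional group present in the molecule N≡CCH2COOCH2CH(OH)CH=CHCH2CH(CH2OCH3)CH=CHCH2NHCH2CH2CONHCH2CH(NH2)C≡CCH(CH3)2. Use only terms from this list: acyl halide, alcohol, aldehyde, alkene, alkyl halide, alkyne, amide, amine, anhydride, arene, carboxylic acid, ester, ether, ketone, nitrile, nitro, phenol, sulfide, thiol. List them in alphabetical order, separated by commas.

Working along the chain:
  N≡C: N≡C–: carbon triple-bonded to nitrogen → nitrile.
  CH2COOCH2: –C(=O)–O–C with C on the carbonyl side → ester.
  CH(OH): –OH on an sp³ carbon → alcohol (secondary).
  CH=CH: C=C double bond → alkene.
  CH(CH2OCH3): pendant –CH2OCH3: C–O–C linkage → ether.
  CH=CH: C=C double bond → alkene.
  CH2NHCH2: C–N–C with sp³ carbons and no adjacent C=O → amine (secondary).
  CH2CONHCH2: –C(=O)–N– linkage → amide (the N is not an amine).
  CH(NH2): –NH2 on an sp³ carbon with no adjacent C=O → amine.
  C≡C: C≡C triple bond → alkyne.

alcohol, alkene, alkyne, amide, amine, ester, ether, nitrile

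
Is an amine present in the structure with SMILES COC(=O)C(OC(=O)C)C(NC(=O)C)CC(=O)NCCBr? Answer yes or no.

no

Taking each segment in turn:
  CH3OOC: CH3O–C(=O)–: carbonyl C bonded to C and to –OCH3 → ester (not ketone + ether).
  CH(OCOCH3): pendant –OC(=O)CH3: an acyloxy group → ester.
  CH(NHCOCH3): pendant –NHC(=O)CH3: N bonded to a carbonyl → amide (not amine).
  CH2CONHCH2: –C(=O)–N– linkage → amide (the N is not an amine).
  CH2Br: halogen on an sp³ carbon → alkyl halide.
In each of CH(NHCOCH3) and CH2CONHCH2, the nitrogen is bonded directly to a carbonyl carbon, making it part of an amide, not a free amine.
The groups actually present are: alkyl halide, amide, ester.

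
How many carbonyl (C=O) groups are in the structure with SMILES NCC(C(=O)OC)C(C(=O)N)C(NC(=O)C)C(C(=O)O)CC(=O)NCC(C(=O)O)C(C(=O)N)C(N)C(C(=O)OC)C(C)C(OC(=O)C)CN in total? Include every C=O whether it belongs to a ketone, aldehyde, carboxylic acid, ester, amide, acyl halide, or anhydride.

CH(COOCH3): ester, 1 C=O (running total 1).
CH(CONH2): amide, 1 C=O (running total 2).
CH(NHCOCH3): amide, 1 C=O (running total 3).
CH(COOH): carboxylic acid, 1 C=O (running total 4).
CH2CONHCH2: amide, 1 C=O (running total 5).
CH(COOH): carboxylic acid, 1 C=O (running total 6).
CH(CONH2): amide, 1 C=O (running total 7).
CH(COOCH3): ester, 1 C=O (running total 8).
CH(OCOCH3): ester, 1 C=O (running total 9).

9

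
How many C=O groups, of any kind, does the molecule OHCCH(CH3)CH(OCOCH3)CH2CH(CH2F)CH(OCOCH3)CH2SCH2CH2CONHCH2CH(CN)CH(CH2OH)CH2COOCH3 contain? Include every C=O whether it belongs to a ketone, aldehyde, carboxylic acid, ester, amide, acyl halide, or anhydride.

5

OHC: aldehyde, 1 C=O (running total 1).
CH(OCOCH3): ester, 1 C=O (running total 2).
CH(OCOCH3): ester, 1 C=O (running total 3).
CH2CONHCH2: amide, 1 C=O (running total 4).
COOCH3: ester, 1 C=O (running total 5).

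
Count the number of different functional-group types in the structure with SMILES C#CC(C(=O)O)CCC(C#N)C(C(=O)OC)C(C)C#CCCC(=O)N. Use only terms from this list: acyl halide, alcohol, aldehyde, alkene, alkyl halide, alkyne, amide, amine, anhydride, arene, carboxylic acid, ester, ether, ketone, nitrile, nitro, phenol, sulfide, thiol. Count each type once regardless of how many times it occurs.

5

C≡C triple bond → alkyne.
pendant –COOH: carbonyl C bonded to C and –OH → carboxylic acid.
pendant –C≡N: nitrile.
pendant –COOCH3: carbonyl C bonded to C and –OCH3 → ester.
C≡C triple bond → alkyne.
–C(=O)NH2: carbonyl C bonded to C and to N → amide (the N is not a separate amine).
Distinct types present: alkyne, amide, carboxylic acid, ester, nitrile.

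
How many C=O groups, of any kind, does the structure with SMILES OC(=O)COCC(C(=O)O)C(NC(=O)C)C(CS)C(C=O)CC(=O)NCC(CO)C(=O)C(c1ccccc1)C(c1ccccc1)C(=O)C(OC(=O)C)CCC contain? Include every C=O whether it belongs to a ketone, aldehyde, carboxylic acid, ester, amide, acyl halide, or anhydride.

HOOC: carboxylic acid, 1 C=O (running total 1).
CH(COOH): carboxylic acid, 1 C=O (running total 2).
CH(NHCOCH3): amide, 1 C=O (running total 3).
CH(CHO): aldehyde, 1 C=O (running total 4).
CH2CONHCH2: amide, 1 C=O (running total 5).
CO: ketone, 1 C=O (running total 6).
CO: ketone, 1 C=O (running total 7).
CH(OCOCH3): ester, 1 C=O (running total 8).

8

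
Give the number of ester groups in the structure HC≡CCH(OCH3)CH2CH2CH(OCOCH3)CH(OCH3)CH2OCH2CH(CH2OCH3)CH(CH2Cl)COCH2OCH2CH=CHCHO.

1

Taking each segment in turn:
  HC≡C: C≡C triple bond → alkyne.
  CH(OCH3): pendant –OCH3: C–O–C with sp³ C, no adjacent C=O → ether.
  CH(OCOCH3): pendant –OC(=O)CH3: an acyloxy group → ester.
  CH(OCH3): pendant –OCH3: C–O–C with sp³ C, no adjacent C=O → ether.
  CH2OCH2: C–O–C with sp³ carbons on both sides and no adjacent C=O → ether.
  CH(CH2OCH3): pendant –CH2OCH3: C–O–C linkage → ether.
  CH(CH2Cl): pendant –CH2X: halogen on sp³ carbon → alkyl halide.
  CO: –C(=O)– with carbon on both sides → ketone.
  CH2OCH2: C–O–C with sp³ carbons on both sides and no adjacent C=O → ether.
  CH=CH: C=C double bond → alkene.
  CHO: terminal –CHO: carbonyl C bonded to H and C → aldehyde.
Ester appears at: CH(OCOCH3) → 1.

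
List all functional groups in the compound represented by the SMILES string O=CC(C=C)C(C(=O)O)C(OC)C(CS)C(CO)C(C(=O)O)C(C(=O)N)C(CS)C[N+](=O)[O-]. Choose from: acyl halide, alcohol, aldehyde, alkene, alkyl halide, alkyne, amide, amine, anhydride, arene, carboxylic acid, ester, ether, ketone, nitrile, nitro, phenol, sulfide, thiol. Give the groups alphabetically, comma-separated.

alcohol, aldehyde, alkene, amide, carboxylic acid, ether, nitro, thiol

Working along the chain:
  OHC: terminal –CHO: carbonyl C bonded to H and C → aldehyde.
  CH(CH=CH2): pendant –CH=CH2: C=C double bond → alkene.
  CH(COOH): pendant –COOH: carbonyl C bonded to C and –OH → carboxylic acid.
  CH(OCH3): pendant –OCH3: C–O–C with sp³ C, no adjacent C=O → ether.
  CH(CH2SH): pendant –CH2SH → thiol.
  CH(CH2OH): pendant –CH2OH on an sp³ backbone C → alcohol.
  CH(COOH): pendant –COOH: carbonyl C bonded to C and –OH → carboxylic acid.
  CH(CONH2): pendant –CONH2: carbonyl C bonded to C and N → amide.
  CH(CH2SH): pendant –CH2SH → thiol.
  CH2NO2: –NO2 on carbon → nitro group.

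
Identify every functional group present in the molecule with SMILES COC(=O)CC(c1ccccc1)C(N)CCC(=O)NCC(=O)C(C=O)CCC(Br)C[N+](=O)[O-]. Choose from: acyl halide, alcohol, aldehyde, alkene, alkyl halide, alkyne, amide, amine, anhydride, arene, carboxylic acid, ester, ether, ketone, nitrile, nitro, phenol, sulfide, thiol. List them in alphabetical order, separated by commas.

aldehyde, alkyl halide, amide, amine, arene, ester, ketone, nitro

Reading the structure from left to right:
  CH3OOC: CH3O–C(=O)–: carbonyl C bonded to C and to –OCH3 → ester (not ketone + ether).
  CH(C6H5): pendant –C6H5: benzene ring → arene.
  CH(NH2): –NH2 on an sp³ carbon with no adjacent C=O → amine.
  CH2CONHCH2: –C(=O)–N– linkage → amide (the N is not an amine).
  CO: –C(=O)– with carbon on both sides → ketone.
  CH(CHO): pendant –CHO: carbonyl C bonded to C and H → aldehyde.
  CH(Br): halogen on an sp³ carbon → alkyl halide.
  CH2NO2: –NO2 on carbon → nitro group.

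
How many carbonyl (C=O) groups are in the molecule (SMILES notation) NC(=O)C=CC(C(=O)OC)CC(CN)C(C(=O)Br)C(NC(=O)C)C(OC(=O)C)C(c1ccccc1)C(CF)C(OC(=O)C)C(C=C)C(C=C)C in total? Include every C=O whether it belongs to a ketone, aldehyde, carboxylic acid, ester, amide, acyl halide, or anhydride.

H2NCO: amide, 1 C=O (running total 1).
CH(COOCH3): ester, 1 C=O (running total 2).
CH(COBr): acyl halide, 1 C=O (running total 3).
CH(NHCOCH3): amide, 1 C=O (running total 4).
CH(OCOCH3): ester, 1 C=O (running total 5).
CH(OCOCH3): ester, 1 C=O (running total 6).

6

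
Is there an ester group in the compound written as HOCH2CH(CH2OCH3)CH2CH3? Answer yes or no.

HO– on an sp³ carbon → alcohol.
pendant –CH2OCH3: C–O–C linkage → ether.
The groups actually present are: alcohol, ether.

no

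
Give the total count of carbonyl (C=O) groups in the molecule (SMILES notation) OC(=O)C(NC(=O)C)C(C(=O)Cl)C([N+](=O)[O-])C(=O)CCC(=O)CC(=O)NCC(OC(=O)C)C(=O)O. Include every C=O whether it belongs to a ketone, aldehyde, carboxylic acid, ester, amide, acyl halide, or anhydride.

8

HOOC: carboxylic acid, 1 C=O (running total 1).
CH(NHCOCH3): amide, 1 C=O (running total 2).
CH(COCl): acyl halide, 1 C=O (running total 3).
CO: ketone, 1 C=O (running total 4).
CO: ketone, 1 C=O (running total 5).
CH2CONHCH2: amide, 1 C=O (running total 6).
CH(OCOCH3): ester, 1 C=O (running total 7).
COOH: carboxylic acid, 1 C=O (running total 8).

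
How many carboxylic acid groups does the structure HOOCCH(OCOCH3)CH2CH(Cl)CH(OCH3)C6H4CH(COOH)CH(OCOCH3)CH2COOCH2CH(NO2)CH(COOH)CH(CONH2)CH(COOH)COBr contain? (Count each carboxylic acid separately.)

4

Reading the structure from left to right:
  HOOC: –COOH: carbonyl C bonded to –OH and C → carboxylic acid (the –OH is not a separate alcohol).
  CH(OCOCH3): pendant –OC(=O)CH3: an acyloxy group → ester.
  CH(Cl): halogen on an sp³ carbon → alkyl halide.
  CH(OCH3): pendant –OCH3: C–O–C with sp³ C, no adjacent C=O → ether.
  C6H4: para-disubstituted benzene ring → arene.
  CH(COOH): pendant –COOH: carbonyl C bonded to C and –OH → carboxylic acid.
  CH(OCOCH3): pendant –OC(=O)CH3: an acyloxy group → ester.
  CH2COOCH2: –C(=O)–O–C with C on the carbonyl side → ester.
  CH(NO2): –NO2 on an sp³ carbon → nitro (the N=O is not a carbonyl).
  CH(COOH): pendant –COOH: carbonyl C bonded to C and –OH → carboxylic acid.
  CH(CONH2): pendant –CONH2: carbonyl C bonded to C and N → amide.
  CH(COOH): pendant –COOH: carbonyl C bonded to C and –OH → carboxylic acid.
  COBr: –C(=O)Br: carbonyl C bonded to C and to a halogen → acyl halide (not alkyl halide).
Carboxylic acid appears at: HOOC, CH(COOH), CH(COOH), CH(COOH) → 4.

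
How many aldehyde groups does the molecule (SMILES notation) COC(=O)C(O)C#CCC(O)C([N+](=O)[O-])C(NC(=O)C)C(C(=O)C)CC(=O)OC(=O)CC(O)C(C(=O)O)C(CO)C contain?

0

CH3O–C(=O)–: carbonyl C bonded to C and to –OCH3 → ester (not ketone + ether).
–OH on an sp³ carbon → alcohol (secondary).
C≡C triple bond → alkyne.
–OH on an sp³ carbon → alcohol (secondary).
–NO2 on an sp³ carbon → nitro (the N=O is not a carbonyl).
pendant –NHC(=O)CH3: N bonded to a carbonyl → amide (not amine).
pendant –COCH3: carbonyl C bonded to two carbons → ketone.
two acyl groups sharing one oxygen, –C(=O)–O–C(=O)– → anhydride.
–OH on an sp³ carbon → alcohol (secondary).
pendant –COOH: carbonyl C bonded to C and –OH → carboxylic acid.
pendant –CH2OH on an sp³ backbone C → alcohol.
No segment is a aldehyde: CH3OOC is ester, not aldehyde; CH(COCH3) is ketone, not aldehyde; CH(COOH) is carboxylic acid, not aldehyde. → 0.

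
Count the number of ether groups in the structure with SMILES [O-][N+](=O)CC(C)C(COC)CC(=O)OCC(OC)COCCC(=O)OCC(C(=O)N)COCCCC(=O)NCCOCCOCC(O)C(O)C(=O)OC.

6

Taking each segment in turn:
  O2NCH2: –NO2 on carbon → nitro group.
  CH(CH2OCH3): pendant –CH2OCH3: C–O–C linkage → ether.
  CH2COOCH2: –C(=O)–O–C with C on the carbonyl side → ester.
  CH(OCH3): pendant –OCH3: C–O–C with sp³ C, no adjacent C=O → ether.
  CH2OCH2: C–O–C with sp³ carbons on both sides and no adjacent C=O → ether.
  CH2COOCH2: –C(=O)–O–C with C on the carbonyl side → ester.
  CH(CONH2): pendant –CONH2: carbonyl C bonded to C and N → amide.
  CH2OCH2: C–O–C with sp³ carbons on both sides and no adjacent C=O → ether.
  CH2CONHCH2: –C(=O)–N– linkage → amide (the N is not an amine).
  CH2OCH2: C–O–C with sp³ carbons on both sides and no adjacent C=O → ether.
  CH2OCH2: C–O–C with sp³ carbons on both sides and no adjacent C=O → ether.
  CH(OH): –OH on an sp³ carbon → alcohol (secondary).
  CH(OH): –OH on an sp³ carbon → alcohol (secondary).
  COOCH3: –C(=O)OCH3: carbonyl C bonded to C and to –OCH3 → ester (not ketone + ether).
Ether appears at: CH(CH2OCH3), CH(OCH3), CH2OCH2, CH2OCH2, CH2OCH2, CH2OCH2 → 6.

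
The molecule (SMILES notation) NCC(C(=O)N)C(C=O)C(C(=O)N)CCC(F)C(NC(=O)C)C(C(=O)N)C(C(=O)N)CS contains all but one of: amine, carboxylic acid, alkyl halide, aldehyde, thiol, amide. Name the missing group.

carboxylic acid

amide: present (CH(CONH2) — pendant –CONH2: carbonyl C bonded to C and N → amide).
thiol: present (CH2SH — –SH on an sp³ carbon → thiol).
aldehyde: present (CH(CHO) — pendant –CHO: carbonyl C bonded to C and H → aldehyde).
amine: present (H2NCH2 — –NH2 on an sp³ carbon with no adjacent C=O → amine).
alkyl halide: present (CH(F) — halogen on an sp³ carbon → alkyl halide).
carboxylic acid: absent. In each of CH(CONH2) and CH(NHCOCH3), the carbonyl is bonded to nitrogen, not to –OH; that is an amide.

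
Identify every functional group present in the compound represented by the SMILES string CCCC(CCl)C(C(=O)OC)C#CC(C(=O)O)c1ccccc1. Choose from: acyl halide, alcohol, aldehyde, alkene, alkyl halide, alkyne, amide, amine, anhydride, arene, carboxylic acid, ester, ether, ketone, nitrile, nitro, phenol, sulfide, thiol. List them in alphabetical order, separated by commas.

alkyl halide, alkyne, arene, carboxylic acid, ester

Reading the structure from left to right:
  CH(CH2Cl): pendant –CH2X: halogen on sp³ carbon → alkyl halide.
  CH(COOCH3): pendant –COOCH3: carbonyl C bonded to C and –OCH3 → ester.
  C≡C: C≡C triple bond → alkyne.
  CH(COOH): pendant –COOH: carbonyl C bonded to C and –OH → carboxylic acid.
  C6H5: –C6H5 phenyl ring → arene.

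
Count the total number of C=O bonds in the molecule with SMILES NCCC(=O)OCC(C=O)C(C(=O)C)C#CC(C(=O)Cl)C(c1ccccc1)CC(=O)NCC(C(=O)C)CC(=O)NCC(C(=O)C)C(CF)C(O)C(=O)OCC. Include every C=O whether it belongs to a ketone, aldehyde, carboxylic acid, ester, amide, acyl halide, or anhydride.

9

CH2COOCH2: ester, 1 C=O (running total 1).
CH(CHO): aldehyde, 1 C=O (running total 2).
CH(COCH3): ketone, 1 C=O (running total 3).
CH(COCl): acyl halide, 1 C=O (running total 4).
CH2CONHCH2: amide, 1 C=O (running total 5).
CH(COCH3): ketone, 1 C=O (running total 6).
CH2CONHCH2: amide, 1 C=O (running total 7).
CH(COCH3): ketone, 1 C=O (running total 8).
COOCH2CH3: ester, 1 C=O (running total 9).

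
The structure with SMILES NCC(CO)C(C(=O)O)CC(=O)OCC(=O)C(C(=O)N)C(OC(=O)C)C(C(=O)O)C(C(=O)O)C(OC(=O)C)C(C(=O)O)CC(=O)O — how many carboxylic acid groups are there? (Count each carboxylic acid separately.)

Taking each segment in turn:
  H2NCH2: –NH2 on an sp³ carbon with no adjacent C=O → amine.
  CH(CH2OH): pendant –CH2OH on an sp³ backbone C → alcohol.
  CH(COOH): pendant –COOH: carbonyl C bonded to C and –OH → carboxylic acid.
  CH2COOCH2: –C(=O)–O–C with C on the carbonyl side → ester.
  CO: –C(=O)– with carbon on both sides → ketone.
  CH(CONH2): pendant –CONH2: carbonyl C bonded to C and N → amide.
  CH(OCOCH3): pendant –OC(=O)CH3: an acyloxy group → ester.
  CH(COOH): pendant –COOH: carbonyl C bonded to C and –OH → carboxylic acid.
  CH(COOH): pendant –COOH: carbonyl C bonded to C and –OH → carboxylic acid.
  CH(OCOCH3): pendant –OC(=O)CH3: an acyloxy group → ester.
  CH(COOH): pendant –COOH: carbonyl C bonded to C and –OH → carboxylic acid.
  COOH: –COOH: carbonyl C bonded to –OH and C → carboxylic acid (the –OH is not a separate alcohol).
Carboxylic acid appears at: CH(COOH), CH(COOH), CH(COOH), CH(COOH), COOH → 5.

5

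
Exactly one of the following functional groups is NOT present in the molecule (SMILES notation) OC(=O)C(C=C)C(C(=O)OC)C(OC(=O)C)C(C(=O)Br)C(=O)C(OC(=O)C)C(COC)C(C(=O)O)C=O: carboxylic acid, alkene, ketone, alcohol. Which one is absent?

carboxylic acid: present (HOOC — –COOH: carbonyl C bonded to –OH and C → carboxylic acid (the –OH is not a separate alcohol)).
alkene: present (CH(CH=CH2) — pendant –CH=CH2: C=C double bond → alkene).
ketone: present (CO — –C(=O)– with carbon on both sides → ketone).
alcohol: absent. In each of HOOC and CH(COOH), the –OH sits on a carbonyl carbon, making it part of a carboxylic acid, not an alcohol.

alcohol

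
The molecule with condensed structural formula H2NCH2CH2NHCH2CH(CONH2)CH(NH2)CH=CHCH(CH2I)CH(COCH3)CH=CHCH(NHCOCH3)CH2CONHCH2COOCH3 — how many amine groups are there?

3

–NH2 on an sp³ carbon with no adjacent C=O → amine.
C–N–C with sp³ carbons and no adjacent C=O → amine (secondary).
pendant –CONH2: carbonyl C bonded to C and N → amide.
–NH2 on an sp³ carbon with no adjacent C=O → amine.
C=C double bond → alkene.
pendant –CH2X: halogen on sp³ carbon → alkyl halide.
pendant –COCH3: carbonyl C bonded to two carbons → ketone.
C=C double bond → alkene.
pendant –NHC(=O)CH3: N bonded to a carbonyl → amide (not amine).
–C(=O)–N– linkage → amide (the N is not an amine).
–C(=O)OCH3: carbonyl C bonded to C and to –OCH3 → ester (not ketone + ether).
Amine appears at: H2NCH2, CH2NHCH2, CH(NH2) → 3.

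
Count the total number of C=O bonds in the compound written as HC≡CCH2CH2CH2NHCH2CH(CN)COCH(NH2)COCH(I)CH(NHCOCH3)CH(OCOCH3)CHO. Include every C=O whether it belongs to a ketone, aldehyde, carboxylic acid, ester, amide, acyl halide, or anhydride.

5

CO: ketone, 1 C=O (running total 1).
CO: ketone, 1 C=O (running total 2).
CH(NHCOCH3): amide, 1 C=O (running total 3).
CH(OCOCH3): ester, 1 C=O (running total 4).
CHO: aldehyde, 1 C=O (running total 5).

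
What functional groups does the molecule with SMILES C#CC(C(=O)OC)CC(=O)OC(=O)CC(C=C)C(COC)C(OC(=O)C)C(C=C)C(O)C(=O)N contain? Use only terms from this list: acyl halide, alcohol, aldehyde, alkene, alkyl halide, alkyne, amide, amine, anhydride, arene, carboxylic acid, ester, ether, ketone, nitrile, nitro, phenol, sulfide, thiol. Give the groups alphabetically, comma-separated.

Taking each segment in turn:
  HC≡C: C≡C triple bond → alkyne.
  CH(COOCH3): pendant –COOCH3: carbonyl C bonded to C and –OCH3 → ester.
  CH2CO-O-COCH2: two acyl groups sharing one oxygen, –C(=O)–O–C(=O)– → anhydride.
  CH(CH=CH2): pendant –CH=CH2: C=C double bond → alkene.
  CH(CH2OCH3): pendant –CH2OCH3: C–O–C linkage → ether.
  CH(OCOCH3): pendant –OC(=O)CH3: an acyloxy group → ester.
  CH(CH=CH2): pendant –CH=CH2: C=C double bond → alkene.
  CH(OH): –OH on an sp³ carbon → alcohol (secondary).
  CONH2: –C(=O)NH2: carbonyl C bonded to C and to N → amide (the N is not a separate amine).

alcohol, alkene, alkyne, amide, anhydride, ester, ether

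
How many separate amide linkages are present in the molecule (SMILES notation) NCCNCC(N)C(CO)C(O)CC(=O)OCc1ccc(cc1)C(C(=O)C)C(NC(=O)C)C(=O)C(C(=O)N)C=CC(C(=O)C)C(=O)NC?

–NH2 on an sp³ carbon with no adjacent C=O → amine.
C–N–C with sp³ carbons and no adjacent C=O → amine (secondary).
–NH2 on an sp³ carbon with no adjacent C=O → amine.
pendant –CH2OH on an sp³ backbone C → alcohol.
–OH on an sp³ carbon → alcohol (secondary).
–C(=O)–O–C with C on the carbonyl side → ester.
para-disubstituted benzene ring → arene.
pendant –COCH3: carbonyl C bonded to two carbons → ketone.
pendant –NHC(=O)CH3: N bonded to a carbonyl → amide (not amine).
–C(=O)– with carbon on both sides → ketone.
pendant –CONH2: carbonyl C bonded to C and N → amide.
C=C double bond → alkene.
pendant –COCH3: carbonyl C bonded to two carbons → ketone.
–C(=O)NHCH3: carbonyl C bonded to C and to N → amide (the N is not an amine).
Amide appears at: CH(NHCOCH3), CH(CONH2), CONHCH3 → 3.

3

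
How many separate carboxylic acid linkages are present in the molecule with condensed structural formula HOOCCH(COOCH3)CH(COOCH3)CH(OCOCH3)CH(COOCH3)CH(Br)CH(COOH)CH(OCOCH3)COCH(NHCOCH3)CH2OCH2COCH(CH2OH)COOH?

3

Taking each segment in turn:
  HOOC: –COOH: carbonyl C bonded to –OH and C → carboxylic acid (the –OH is not a separate alcohol).
  CH(COOCH3): pendant –COOCH3: carbonyl C bonded to C and –OCH3 → ester.
  CH(COOCH3): pendant –COOCH3: carbonyl C bonded to C and –OCH3 → ester.
  CH(OCOCH3): pendant –OC(=O)CH3: an acyloxy group → ester.
  CH(COOCH3): pendant –COOCH3: carbonyl C bonded to C and –OCH3 → ester.
  CH(Br): halogen on an sp³ carbon → alkyl halide.
  CH(COOH): pendant –COOH: carbonyl C bonded to C and –OH → carboxylic acid.
  CH(OCOCH3): pendant –OC(=O)CH3: an acyloxy group → ester.
  CO: –C(=O)– with carbon on both sides → ketone.
  CH(NHCOCH3): pendant –NHC(=O)CH3: N bonded to a carbonyl → amide (not amine).
  CH2OCH2: C–O–C with sp³ carbons on both sides and no adjacent C=O → ether.
  CO: –C(=O)– with carbon on both sides → ketone.
  CH(CH2OH): pendant –CH2OH on an sp³ backbone C → alcohol.
  COOH: –COOH: carbonyl C bonded to –OH and C → carboxylic acid (the –OH is not a separate alcohol).
Carboxylic acid appears at: HOOC, CH(COOH), COOH → 3.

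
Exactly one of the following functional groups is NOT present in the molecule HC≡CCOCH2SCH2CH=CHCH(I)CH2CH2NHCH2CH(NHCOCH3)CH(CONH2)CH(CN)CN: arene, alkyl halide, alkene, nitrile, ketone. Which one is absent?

alkene: present (CH=CH — C=C double bond → alkene).
nitrile: present (CH(CN) — pendant –C≡N: nitrile).
ketone: present (CO — –C(=O)– with carbon on both sides → ketone).
alkyl halide: present (CH(I) — halogen on an sp³ carbon → alkyl halide).
arene: no segment matches this pattern.

arene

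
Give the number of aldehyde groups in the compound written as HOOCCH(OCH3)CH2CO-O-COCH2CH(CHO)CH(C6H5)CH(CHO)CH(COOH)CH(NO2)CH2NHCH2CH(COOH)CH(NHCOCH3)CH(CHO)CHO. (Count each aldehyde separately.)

4

Working along the chain:
  HOOC: –COOH: carbonyl C bonded to –OH and C → carboxylic acid (the –OH is not a separate alcohol).
  CH(OCH3): pendant –OCH3: C–O–C with sp³ C, no adjacent C=O → ether.
  CH2CO-O-COCH2: two acyl groups sharing one oxygen, –C(=O)–O–C(=O)– → anhydride.
  CH(CHO): pendant –CHO: carbonyl C bonded to C and H → aldehyde.
  CH(C6H5): pendant –C6H5: benzene ring → arene.
  CH(CHO): pendant –CHO: carbonyl C bonded to C and H → aldehyde.
  CH(COOH): pendant –COOH: carbonyl C bonded to C and –OH → carboxylic acid.
  CH(NO2): –NO2 on an sp³ carbon → nitro (the N=O is not a carbonyl).
  CH2NHCH2: C–N–C with sp³ carbons and no adjacent C=O → amine (secondary).
  CH(COOH): pendant –COOH: carbonyl C bonded to C and –OH → carboxylic acid.
  CH(NHCOCH3): pendant –NHC(=O)CH3: N bonded to a carbonyl → amide (not amine).
  CH(CHO): pendant –CHO: carbonyl C bonded to C and H → aldehyde.
  CHO: terminal –CHO: carbonyl C bonded to H and C → aldehyde.
Aldehyde appears at: CH(CHO), CH(CHO), CH(CHO), CHO → 4.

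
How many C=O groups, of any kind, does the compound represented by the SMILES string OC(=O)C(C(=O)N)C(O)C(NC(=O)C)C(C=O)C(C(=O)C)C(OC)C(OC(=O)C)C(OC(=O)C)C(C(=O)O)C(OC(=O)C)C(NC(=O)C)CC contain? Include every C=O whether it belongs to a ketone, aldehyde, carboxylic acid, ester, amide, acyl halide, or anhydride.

10

HOOC: carboxylic acid, 1 C=O (running total 1).
CH(CONH2): amide, 1 C=O (running total 2).
CH(NHCOCH3): amide, 1 C=O (running total 3).
CH(CHO): aldehyde, 1 C=O (running total 4).
CH(COCH3): ketone, 1 C=O (running total 5).
CH(OCOCH3): ester, 1 C=O (running total 6).
CH(OCOCH3): ester, 1 C=O (running total 7).
CH(COOH): carboxylic acid, 1 C=O (running total 8).
CH(OCOCH3): ester, 1 C=O (running total 9).
CH(NHCOCH3): amide, 1 C=O (running total 10).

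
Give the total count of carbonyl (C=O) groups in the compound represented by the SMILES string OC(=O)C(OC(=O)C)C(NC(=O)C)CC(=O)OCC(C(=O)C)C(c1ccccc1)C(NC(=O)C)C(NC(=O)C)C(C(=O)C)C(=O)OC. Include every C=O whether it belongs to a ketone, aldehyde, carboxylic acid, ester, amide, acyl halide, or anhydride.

9

HOOC: carboxylic acid, 1 C=O (running total 1).
CH(OCOCH3): ester, 1 C=O (running total 2).
CH(NHCOCH3): amide, 1 C=O (running total 3).
CH2COOCH2: ester, 1 C=O (running total 4).
CH(COCH3): ketone, 1 C=O (running total 5).
CH(NHCOCH3): amide, 1 C=O (running total 6).
CH(NHCOCH3): amide, 1 C=O (running total 7).
CH(COCH3): ketone, 1 C=O (running total 8).
COOCH3: ester, 1 C=O (running total 9).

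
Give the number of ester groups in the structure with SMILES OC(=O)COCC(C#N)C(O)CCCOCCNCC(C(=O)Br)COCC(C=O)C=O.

0

–COOH: carbonyl C bonded to –OH and C → carboxylic acid (the –OH is not a separate alcohol).
C–O–C with sp³ carbons on both sides and no adjacent C=O → ether.
pendant –C≡N: nitrile.
–OH on an sp³ carbon → alcohol (secondary).
C–O–C with sp³ carbons on both sides and no adjacent C=O → ether.
C–N–C with sp³ carbons and no adjacent C=O → amine (secondary).
pendant –C(=O)X: carbonyl C bonded to C and halogen → acyl halide.
C–O–C with sp³ carbons on both sides and no adjacent C=O → ether.
pendant –CHO: carbonyl C bonded to C and H → aldehyde.
terminal –CHO: carbonyl C bonded to H and C → aldehyde.
No segment is a ester: HOOC is carboxylic acid, not ester; CH2OCH2 is ether, not ester; CH2OCH2 is ether, not ester. → 0.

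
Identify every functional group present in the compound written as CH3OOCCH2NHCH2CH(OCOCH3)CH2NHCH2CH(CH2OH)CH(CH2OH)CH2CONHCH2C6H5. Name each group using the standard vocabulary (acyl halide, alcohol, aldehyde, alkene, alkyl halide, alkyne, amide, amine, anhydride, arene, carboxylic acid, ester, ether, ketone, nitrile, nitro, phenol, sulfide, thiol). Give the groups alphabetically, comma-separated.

alcohol, amide, amine, arene, ester

Working along the chain:
  CH3OOC: CH3O–C(=O)–: carbonyl C bonded to C and to –OCH3 → ester (not ketone + ether).
  CH2NHCH2: C–N–C with sp³ carbons and no adjacent C=O → amine (secondary).
  CH(OCOCH3): pendant –OC(=O)CH3: an acyloxy group → ester.
  CH2NHCH2: C–N–C with sp³ carbons and no adjacent C=O → amine (secondary).
  CH(CH2OH): pendant –CH2OH on an sp³ backbone C → alcohol.
  CH(CH2OH): pendant –CH2OH on an sp³ backbone C → alcohol.
  CH2CONHCH2: –C(=O)–N– linkage → amide (the N is not an amine).
  C6H5: –C6H5 phenyl ring → arene.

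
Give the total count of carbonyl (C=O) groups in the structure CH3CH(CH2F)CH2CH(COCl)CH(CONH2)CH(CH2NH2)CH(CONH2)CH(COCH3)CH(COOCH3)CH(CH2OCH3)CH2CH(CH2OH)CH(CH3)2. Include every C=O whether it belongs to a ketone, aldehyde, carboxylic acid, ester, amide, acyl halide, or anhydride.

5

CH(COCl): acyl halide, 1 C=O (running total 1).
CH(CONH2): amide, 1 C=O (running total 2).
CH(CONH2): amide, 1 C=O (running total 3).
CH(COCH3): ketone, 1 C=O (running total 4).
CH(COOCH3): ester, 1 C=O (running total 5).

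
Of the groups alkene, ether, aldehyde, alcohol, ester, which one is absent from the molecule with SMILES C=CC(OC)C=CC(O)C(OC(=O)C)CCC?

aldehyde

ether: present (CH(OCH3) — pendant –OCH3: C–O–C with sp³ C, no adjacent C=O → ether).
alkene: present (CH2=CH — C=C double bond → alkene).
alcohol: present (CH(OH) — –OH on an sp³ carbon → alcohol (secondary)).
ester: present (CH(OCOCH3) — pendant –OC(=O)CH3: an acyloxy group → ester).
aldehyde: no segment matches this pattern.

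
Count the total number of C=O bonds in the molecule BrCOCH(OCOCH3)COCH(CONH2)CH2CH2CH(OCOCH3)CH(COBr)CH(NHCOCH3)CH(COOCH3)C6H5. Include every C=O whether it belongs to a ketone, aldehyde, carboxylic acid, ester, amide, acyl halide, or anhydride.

BrCO: acyl halide, 1 C=O (running total 1).
CH(OCOCH3): ester, 1 C=O (running total 2).
CO: ketone, 1 C=O (running total 3).
CH(CONH2): amide, 1 C=O (running total 4).
CH(OCOCH3): ester, 1 C=O (running total 5).
CH(COBr): acyl halide, 1 C=O (running total 6).
CH(NHCOCH3): amide, 1 C=O (running total 7).
CH(COOCH3): ester, 1 C=O (running total 8).

8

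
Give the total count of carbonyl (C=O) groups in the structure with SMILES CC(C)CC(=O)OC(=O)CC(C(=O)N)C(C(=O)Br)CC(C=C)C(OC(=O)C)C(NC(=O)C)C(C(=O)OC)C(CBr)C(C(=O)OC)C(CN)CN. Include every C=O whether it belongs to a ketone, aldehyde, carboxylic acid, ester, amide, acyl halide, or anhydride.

CH2CO-O-COCH2: anhydride, 2 C=O (running total 2).
CH(CONH2): amide, 1 C=O (running total 3).
CH(COBr): acyl halide, 1 C=O (running total 4).
CH(OCOCH3): ester, 1 C=O (running total 5).
CH(NHCOCH3): amide, 1 C=O (running total 6).
CH(COOCH3): ester, 1 C=O (running total 7).
CH(COOCH3): ester, 1 C=O (running total 8).

8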